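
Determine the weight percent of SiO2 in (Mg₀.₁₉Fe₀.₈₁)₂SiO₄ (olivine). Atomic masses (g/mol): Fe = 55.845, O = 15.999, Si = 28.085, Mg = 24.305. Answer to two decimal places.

Formula mass = 191.786 g/mol.
1 Si → 1.0000 mol SiO2 per formula unit; M(SiO2) = 60.083, so SiO2 mass = 60.083 g.
60.083/191.786 × 100 = 31.33 wt%.

31.33 wt%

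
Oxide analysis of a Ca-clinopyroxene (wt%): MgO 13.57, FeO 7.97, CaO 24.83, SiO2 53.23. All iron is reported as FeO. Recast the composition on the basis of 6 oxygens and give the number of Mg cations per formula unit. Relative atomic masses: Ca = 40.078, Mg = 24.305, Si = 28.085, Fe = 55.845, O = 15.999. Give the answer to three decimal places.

MgO (M=40.304): mol = 0.33669; Mg = 0.33669, O = 0.33669.
FeO (M=71.844): mol = 0.11093; Fe = 0.11093, O = 0.11093.
CaO (M=56.077): mol = 0.44278; Ca = 0.44278, O = 0.44278.
SiO2 (M=60.083): mol = 0.88594; Si = 0.88594, O = 1.77188.
ΣO = 2.66228; factor = 6/ΣO = 2.25371.
Mg apfu = 0.33669 × 2.25371 = 0.759.

0.759 Mg apfu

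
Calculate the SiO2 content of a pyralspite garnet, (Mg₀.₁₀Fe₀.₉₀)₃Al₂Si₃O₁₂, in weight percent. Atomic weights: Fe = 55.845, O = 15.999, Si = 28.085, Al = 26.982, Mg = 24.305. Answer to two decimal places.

36.92 wt%

Formula mass = 488.280 g/mol.
3 Si → 3.0000 mol SiO2 per formula unit; M(SiO2) = 60.083, so SiO2 mass = 180.249 g.
180.249/488.280 × 100 = 36.92 wt%.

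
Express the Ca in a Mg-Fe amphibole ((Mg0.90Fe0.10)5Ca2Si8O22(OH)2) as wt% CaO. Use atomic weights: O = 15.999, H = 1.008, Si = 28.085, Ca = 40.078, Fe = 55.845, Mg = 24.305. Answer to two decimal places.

13.54 wt%

Molar mass of (Mg0.90Fe0.10)5Ca2Si8O22(OH)2 = 4.50×24.305 + 0.50×55.845 + 2×40.078 + 8×28.085 + 24×15.999 + 2×1.008 = 828.123 g/mol.
Each formula unit contains 2 Ca, equivalent to 2/1 = 2.0000 mol CaO.
M(CaO) = 1×40.078 + 1×15.999 = 56.077 g/mol.
Mass of CaO per formula unit = 2.0000 × 56.077 = 112.154 g.
CaO wt% = 112.154 / 828.123 × 100 = 13.54%.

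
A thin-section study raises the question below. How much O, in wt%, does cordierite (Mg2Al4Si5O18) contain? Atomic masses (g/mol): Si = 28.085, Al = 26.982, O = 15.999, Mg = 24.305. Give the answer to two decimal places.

49.23 wt%

Formula mass = 2*24.305 + 4*26.982 + 5*28.085 + 18*15.999 = 584.945 g/mol, of which 287.982 g is O.
So O makes up 287.982/584.945 = 0.4923 of the mass, i.e. 49.23%.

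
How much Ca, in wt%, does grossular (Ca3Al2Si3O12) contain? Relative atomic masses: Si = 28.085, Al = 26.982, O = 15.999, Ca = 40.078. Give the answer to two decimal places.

Molar mass of Ca3Al2Si3O12: 3·40.078 + 2·26.982 + 3·28.085 + 12·15.999 = 450.441 g/mol.
Mass of Ca per formula unit: 3 × 40.078 = 120.234 g.
Weight fraction Ca = 120.234 / 450.441 = 0.2669.

26.69 wt%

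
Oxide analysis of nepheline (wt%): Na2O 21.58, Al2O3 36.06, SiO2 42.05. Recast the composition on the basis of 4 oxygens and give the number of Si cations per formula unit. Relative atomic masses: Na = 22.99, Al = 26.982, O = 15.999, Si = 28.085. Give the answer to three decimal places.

Na2O: 21.58/61.979 = 0.34818 mol → 0.69636 mol Na, 0.34818 mol O.
Al2O3: 36.06/101.961 = 0.35366 mol → 0.70732 mol Al, 1.06098 mol O.
SiO2: 42.05/60.083 = 0.69987 mol → 0.69987 mol Si, 1.39974 mol O.
Total oxygen = 2.80890 mol. Normalization factor = 4/2.80890 = 1.42404.
Si per 4 O = 0.69987 × 1.42404 = 0.997.

0.997 Si apfu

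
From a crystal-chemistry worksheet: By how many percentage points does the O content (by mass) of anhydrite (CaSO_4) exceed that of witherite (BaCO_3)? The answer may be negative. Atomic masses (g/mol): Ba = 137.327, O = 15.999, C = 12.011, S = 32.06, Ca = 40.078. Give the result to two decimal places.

22.69 percentage points

M(CaSO_4) = 136.134 g/mol, so wt% O = 63.996/136.134 × 100 = 47.01%.
M(BaCO_3) = 197.335 g/mol, so wt% O = 47.997/197.335 × 100 = 24.32%.
47.01 − 24.32 = 22.69 pp.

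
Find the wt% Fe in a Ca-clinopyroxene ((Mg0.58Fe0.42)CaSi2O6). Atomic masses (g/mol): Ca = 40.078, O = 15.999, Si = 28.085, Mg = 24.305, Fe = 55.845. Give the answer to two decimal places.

10.21 wt%

Formula mass = 0.58×24.305 + 0.42×55.845 + 1×40.078 + 2×28.085 + 6×15.999 = 229.794 g/mol, of which 23.455 g is Fe.
So Fe makes up 23.455/229.794 = 0.1021 of the mass, i.e. 10.21%.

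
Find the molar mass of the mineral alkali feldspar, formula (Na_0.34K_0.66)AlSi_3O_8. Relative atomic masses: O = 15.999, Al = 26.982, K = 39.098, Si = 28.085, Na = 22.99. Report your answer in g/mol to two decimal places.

272.85 g/mol

The formula mass is the sum 0.34·22.99 + 0.66·39.098 + 1·26.982 + 3·28.085 + 8·15.999.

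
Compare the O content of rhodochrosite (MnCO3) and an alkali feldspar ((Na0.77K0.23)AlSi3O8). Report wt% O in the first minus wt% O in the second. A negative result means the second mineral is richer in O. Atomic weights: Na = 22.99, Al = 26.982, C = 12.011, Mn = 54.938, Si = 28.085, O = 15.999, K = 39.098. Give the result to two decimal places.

-6.37 percentage points

O in MnCO3: molar mass 114.946 g/mol; 3×15.999 = 47.997 g → 41.76 wt%.
O in (Na0.77K0.23)AlSi3O8: molar mass 265.924 g/mol; 8×15.999 = 127.992 g → 48.13 wt%.
Difference = 41.76 − 48.13 = -6.37 percentage points.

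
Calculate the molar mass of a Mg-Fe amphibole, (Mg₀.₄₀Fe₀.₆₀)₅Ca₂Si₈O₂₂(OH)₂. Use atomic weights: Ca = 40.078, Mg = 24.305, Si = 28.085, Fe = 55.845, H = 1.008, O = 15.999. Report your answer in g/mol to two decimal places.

906.97 g/mol

The formula mass is the sum 2·24.305 + 3·55.845 + 2·40.078 + 8·28.085 + 24·15.999 + 2·1.008.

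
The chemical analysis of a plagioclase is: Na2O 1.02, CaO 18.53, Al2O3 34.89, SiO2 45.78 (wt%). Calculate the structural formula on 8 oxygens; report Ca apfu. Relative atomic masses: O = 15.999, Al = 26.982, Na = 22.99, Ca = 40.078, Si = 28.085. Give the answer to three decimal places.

0.912 Ca apfu

Na2O (M=61.979): mol = 0.01646; Na = 0.03292, O = 0.01646.
CaO (M=56.077): mol = 0.33044; Ca = 0.33044, O = 0.33044.
Al2O3 (M=101.961): mol = 0.34219; Al = 0.68438, O = 1.02657.
SiO2 (M=60.083): mol = 0.76195; Si = 0.76195, O = 1.52390.
ΣO = 2.89737; factor = 8/ΣO = 2.76112.
Ca apfu = 0.33044 × 2.76112 = 0.912.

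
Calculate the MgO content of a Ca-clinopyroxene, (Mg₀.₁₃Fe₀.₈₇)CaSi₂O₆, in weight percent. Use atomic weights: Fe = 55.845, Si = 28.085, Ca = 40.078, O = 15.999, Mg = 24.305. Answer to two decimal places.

Molar mass of (Mg₀.₁₃Fe₀.₈₇)CaSi₂O₆ = 0.13·24.305 + 0.87·55.845 + 1·40.078 + 2·28.085 + 6·15.999 = 243.987 g/mol.
Each formula unit contains 0.13 Mg, equivalent to 0.13/1 = 0.1300 mol MgO.
M(MgO) = 1×24.305 + 1×15.999 = 40.304 g/mol.
Mass of MgO per formula unit = 0.1300 × 40.304 = 5.240 g.
MgO wt% = 5.240 / 243.987 × 100 = 2.15%.

2.15 wt%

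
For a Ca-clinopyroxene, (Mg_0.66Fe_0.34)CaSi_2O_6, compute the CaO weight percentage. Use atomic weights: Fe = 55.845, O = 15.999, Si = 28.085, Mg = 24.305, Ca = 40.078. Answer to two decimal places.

24.67 wt%

Molar mass of (Mg_0.66Fe_0.34)CaSi_2O_6 = 0.66*24.305 + 0.34*55.845 + 1*40.078 + 2*28.085 + 6*15.999 = 227.271 g/mol.
Each formula unit contains 1 Ca, equivalent to 1/1 = 1.0000 mol CaO.
M(CaO) = 1×40.078 + 1×15.999 = 56.077 g/mol.
Mass of CaO per formula unit = 1.0000 × 56.077 = 56.077 g.
CaO wt% = 56.077 / 227.271 × 100 = 24.67%.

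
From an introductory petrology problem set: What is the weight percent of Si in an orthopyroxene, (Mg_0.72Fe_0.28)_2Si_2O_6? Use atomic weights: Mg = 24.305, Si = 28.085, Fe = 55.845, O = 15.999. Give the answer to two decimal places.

Formula mass = 1.44*24.305 + 0.56*55.845 + 2*28.085 + 6*15.999 = 218.436 g/mol, of which 56.170 g is Si.
So Si makes up 56.170/218.436 = 0.2571 of the mass, i.e. 25.71%.

25.71 mass %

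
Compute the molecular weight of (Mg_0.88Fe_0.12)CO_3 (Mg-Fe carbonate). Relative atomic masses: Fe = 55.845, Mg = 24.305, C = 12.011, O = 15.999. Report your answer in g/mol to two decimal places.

M = 0.88*24.305 + 0.12*55.845 + 1*12.011 + 3*15.999

88.10 g/mol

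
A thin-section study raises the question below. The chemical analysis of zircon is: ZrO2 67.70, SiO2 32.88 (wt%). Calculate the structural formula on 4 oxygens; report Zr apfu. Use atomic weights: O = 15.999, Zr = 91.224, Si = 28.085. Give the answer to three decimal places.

ZrO2 (M=123.222): mol = 0.54941; Zr = 0.54941, O = 1.09882.
SiO2 (M=60.083): mol = 0.54724; Si = 0.54724, O = 1.09448.
ΣO = 2.19330; factor = 4/ΣO = 1.82374.
Zr apfu = 0.54941 × 1.82374 = 1.002.

1.002 Zr apfu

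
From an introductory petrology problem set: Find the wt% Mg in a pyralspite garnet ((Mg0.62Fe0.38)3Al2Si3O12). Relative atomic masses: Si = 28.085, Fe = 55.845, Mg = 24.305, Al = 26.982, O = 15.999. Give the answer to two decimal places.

Molar mass of (Mg0.62Fe0.38)3Al2Si3O12: 1.86·24.305 + 1.14·55.845 + 2·26.982 + 3·28.085 + 12·15.999 = 439.078 g/mol.
Mass of Mg per formula unit: 1.86 × 24.305 = 45.207 g.
Weight fraction Mg = 45.207 / 439.078 = 0.1030.

10.30 weight percent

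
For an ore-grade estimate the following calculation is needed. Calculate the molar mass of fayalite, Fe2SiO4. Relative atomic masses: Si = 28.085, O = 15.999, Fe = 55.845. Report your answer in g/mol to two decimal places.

203.77 g/mol

M = 2·55.845 + 1·28.085 + 4·15.999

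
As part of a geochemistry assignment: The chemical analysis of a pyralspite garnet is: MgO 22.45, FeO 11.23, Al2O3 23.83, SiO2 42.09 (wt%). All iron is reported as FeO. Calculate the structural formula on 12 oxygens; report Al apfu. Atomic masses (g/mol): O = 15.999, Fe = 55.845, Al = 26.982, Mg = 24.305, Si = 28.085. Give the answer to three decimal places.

22.45 wt% MgO ÷ 40.304 g/mol = 0.55702 mol, giving 0.55702 Mg and 0.55702 O.
11.23 wt% FeO ÷ 71.844 g/mol = 0.15631 mol, giving 0.15631 Fe and 0.15631 O.
23.83 wt% Al2O3 ÷ 101.961 g/mol = 0.23372 mol, giving 0.46744 Al and 0.70116 O.
42.09 wt% SiO2 ÷ 60.083 g/mol = 0.70053 mol, giving 0.70053 Si and 1.40106 O.
Oxygen sums to 2.81555; scaling by 12/2.81555 = 4.26204 puts the formula on 12 O.
Al: 0.46744 × 4.26204 = 1.992 atoms per formula unit.

1.992 Al apfu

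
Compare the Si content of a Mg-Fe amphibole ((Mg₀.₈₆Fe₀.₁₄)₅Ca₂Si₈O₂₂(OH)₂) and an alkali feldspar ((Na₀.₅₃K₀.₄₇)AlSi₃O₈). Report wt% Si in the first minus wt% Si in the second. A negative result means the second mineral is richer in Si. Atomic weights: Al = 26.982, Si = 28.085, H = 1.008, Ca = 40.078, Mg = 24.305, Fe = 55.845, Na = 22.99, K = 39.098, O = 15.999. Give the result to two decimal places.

First mineral: 224.680 g Si in 834.431 g formula = 26.93 wt% Si.
Second mineral: 84.255 g Si in 269.790 g formula = 31.23 wt% Si.
26.93% − 31.23% gives a difference of -4.30 percentage points.

-4.30 percentage points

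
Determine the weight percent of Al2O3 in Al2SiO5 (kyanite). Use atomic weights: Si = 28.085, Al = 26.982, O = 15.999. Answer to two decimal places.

Molar mass of Al2SiO5 = 2·26.982 + 1·28.085 + 5·15.999 = 162.044 g/mol.
Each formula unit contains 2 Al, equivalent to 2/2 = 1.0000 mol Al2O3.
M(Al2O3) = 2×26.982 + 3×15.999 = 101.961 g/mol.
Mass of Al2O3 per formula unit = 1.0000 × 101.961 = 101.961 g.
Al2O3 wt% = 101.961 / 162.044 × 100 = 62.92%.

62.92 wt%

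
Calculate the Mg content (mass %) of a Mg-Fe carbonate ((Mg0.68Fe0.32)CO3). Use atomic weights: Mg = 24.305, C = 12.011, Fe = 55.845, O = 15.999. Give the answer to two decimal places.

Formula mass = 0.68×24.305 + 0.32×55.845 + 1×12.011 + 3×15.999 = 94.406 g/mol, of which 16.527 g is Mg.
So Mg makes up 16.527/94.406 = 0.1751 of the mass, i.e. 17.51%.

17.51 mass %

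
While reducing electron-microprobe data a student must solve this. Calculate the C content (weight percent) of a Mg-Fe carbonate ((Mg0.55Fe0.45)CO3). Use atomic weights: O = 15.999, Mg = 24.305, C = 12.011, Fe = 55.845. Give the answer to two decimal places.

Formula mass = 0.55×24.305 + 0.45×55.845 + 1×12.011 + 3×15.999 = 98.506 g/mol, of which 12.011 g is C.
So C makes up 12.011/98.506 = 0.1219 of the mass, i.e. 12.19%.

12.19 weight percent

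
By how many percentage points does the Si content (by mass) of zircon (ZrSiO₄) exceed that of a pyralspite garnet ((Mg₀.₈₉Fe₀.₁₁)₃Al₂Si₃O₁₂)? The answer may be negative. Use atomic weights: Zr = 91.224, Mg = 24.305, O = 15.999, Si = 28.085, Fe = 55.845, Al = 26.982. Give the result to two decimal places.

First mineral: 28.085 g Si in 183.305 g formula = 15.32 wt% Si.
Second mineral: 84.255 g Si in 413.530 g formula = 20.37 wt% Si.
15.32% − 20.37% gives a difference of -5.05 percentage points.

-5.05 percentage points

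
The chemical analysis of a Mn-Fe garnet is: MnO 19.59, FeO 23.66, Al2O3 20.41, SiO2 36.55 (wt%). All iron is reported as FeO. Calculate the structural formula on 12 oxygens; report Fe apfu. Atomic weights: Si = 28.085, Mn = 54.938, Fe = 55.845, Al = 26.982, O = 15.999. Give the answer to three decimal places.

1.631 Fe apfu

MnO (M=70.937): mol = 0.27616; Mn = 0.27616, O = 0.27616.
FeO (M=71.844): mol = 0.32932; Fe = 0.32932, O = 0.32932.
Al2O3 (M=101.961): mol = 0.20017; Al = 0.40034, O = 0.60051.
SiO2 (M=60.083): mol = 0.60833; Si = 0.60833, O = 1.21666.
ΣO = 2.42265; factor = 12/ΣO = 4.95325.
Fe apfu = 0.32932 × 4.95325 = 1.631.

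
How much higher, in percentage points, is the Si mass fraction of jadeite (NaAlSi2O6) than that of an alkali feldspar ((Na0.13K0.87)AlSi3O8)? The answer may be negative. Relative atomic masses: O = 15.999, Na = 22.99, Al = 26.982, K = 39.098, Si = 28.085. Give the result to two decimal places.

M(NaAlSi2O6) = 202.136 g/mol, so wt% Si = 56.170/202.136 × 100 = 27.79%.
M((Na0.13K0.87)AlSi3O8) = 276.233 g/mol, so wt% Si = 84.255/276.233 × 100 = 30.50%.
27.79 − 30.50 = -2.71 pp.

-2.71 percentage points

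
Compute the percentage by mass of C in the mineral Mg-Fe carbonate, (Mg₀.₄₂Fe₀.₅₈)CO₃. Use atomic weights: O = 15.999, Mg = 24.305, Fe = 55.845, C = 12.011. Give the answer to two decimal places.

M((Mg₀.₄₂Fe₀.₅₈)CO₃) = 102.606 g/mol.
C contributes 1 × 12.011 = 12.011 g per mole.
12.011/102.606 = 0.1171 → 11.71%.

11.71 wt%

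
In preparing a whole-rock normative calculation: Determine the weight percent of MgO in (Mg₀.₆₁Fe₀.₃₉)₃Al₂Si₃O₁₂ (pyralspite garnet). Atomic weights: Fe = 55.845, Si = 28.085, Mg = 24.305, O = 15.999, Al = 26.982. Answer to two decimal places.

Molar mass of (Mg₀.₆₁Fe₀.₃₉)₃Al₂Si₃O₁₂ = 1.83*24.305 + 1.17*55.845 + 2*26.982 + 3*28.085 + 12*15.999 = 440.024 g/mol.
Each formula unit contains 1.83 Mg, equivalent to 1.83/1 = 1.8300 mol MgO.
M(MgO) = 1×24.305 + 1×15.999 = 40.304 g/mol.
Mass of MgO per formula unit = 1.8300 × 40.304 = 73.756 g.
MgO wt% = 73.756 / 440.024 × 100 = 16.76%.

16.76 wt%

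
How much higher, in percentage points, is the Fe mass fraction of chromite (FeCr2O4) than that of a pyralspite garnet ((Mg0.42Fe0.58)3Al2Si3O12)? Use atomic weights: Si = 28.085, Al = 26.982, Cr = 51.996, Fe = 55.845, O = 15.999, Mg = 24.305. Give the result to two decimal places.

Fe in FeCr2O4: molar mass 223.833 g/mol; 1×55.845 = 55.845 g → 24.95 wt%.
Fe in (Mg0.42Fe0.58)3Al2Si3O12: molar mass 458.002 g/mol; 1.74×55.845 = 97.170 g → 21.22 wt%.
Difference = 24.95 − 21.22 = 3.73 percentage points.

3.73 percentage points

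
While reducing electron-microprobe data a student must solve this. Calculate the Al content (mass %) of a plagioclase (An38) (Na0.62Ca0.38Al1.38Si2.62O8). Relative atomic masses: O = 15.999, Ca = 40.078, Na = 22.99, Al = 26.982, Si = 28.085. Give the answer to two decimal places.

M(Na0.62Ca0.38Al1.38Si2.62O8) = 268.293 g/mol.
Al contributes 1.38 × 26.982 = 37.235 g per mole.
37.235/268.293 = 0.1388 → 13.88%.

13.88 mass %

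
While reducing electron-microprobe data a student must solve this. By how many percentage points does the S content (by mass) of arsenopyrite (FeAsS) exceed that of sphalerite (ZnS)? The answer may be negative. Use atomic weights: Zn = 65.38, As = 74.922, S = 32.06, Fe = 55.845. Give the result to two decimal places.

-13.21 percentage points

M(FeAsS) = 162.827 g/mol, so wt% S = 32.060/162.827 × 100 = 19.69%.
M(ZnS) = 97.440 g/mol, so wt% S = 32.060/97.440 × 100 = 32.90%.
19.69 − 32.90 = -13.21 pp.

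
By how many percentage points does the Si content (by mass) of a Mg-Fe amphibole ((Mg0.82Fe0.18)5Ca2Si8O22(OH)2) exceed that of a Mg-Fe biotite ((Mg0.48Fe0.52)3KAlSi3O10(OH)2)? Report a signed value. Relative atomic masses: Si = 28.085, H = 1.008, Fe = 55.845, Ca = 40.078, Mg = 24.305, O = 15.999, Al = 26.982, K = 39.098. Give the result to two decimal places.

8.66 percentage points

First mineral: 224.680 g Si in 840.739 g formula = 26.72 wt% Si.
Second mineral: 84.255 g Si in 466.456 g formula = 18.06 wt% Si.
26.72% − 18.06% gives a difference of 8.66 percentage points.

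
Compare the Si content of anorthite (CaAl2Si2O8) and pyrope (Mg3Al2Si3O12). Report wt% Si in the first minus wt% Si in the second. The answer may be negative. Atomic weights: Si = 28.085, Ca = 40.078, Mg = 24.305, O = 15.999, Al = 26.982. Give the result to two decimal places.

-0.71 percentage points

M(CaAl2Si2O8) = 278.204 g/mol, so wt% Si = 56.170/278.204 × 100 = 20.19%.
M(Mg3Al2Si3O12) = 403.122 g/mol, so wt% Si = 84.255/403.122 × 100 = 20.90%.
20.19 − 20.90 = -0.71 pp.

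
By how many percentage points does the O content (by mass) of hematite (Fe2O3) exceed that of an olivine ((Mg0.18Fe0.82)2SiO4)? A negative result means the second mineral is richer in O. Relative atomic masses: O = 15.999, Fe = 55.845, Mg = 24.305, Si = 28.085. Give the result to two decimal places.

First mineral: 47.997 g O in 159.687 g formula = 30.06 wt% O.
Second mineral: 63.996 g O in 192.417 g formula = 33.26 wt% O.
30.06% − 33.26% gives a difference of -3.20 percentage points.

-3.20 percentage points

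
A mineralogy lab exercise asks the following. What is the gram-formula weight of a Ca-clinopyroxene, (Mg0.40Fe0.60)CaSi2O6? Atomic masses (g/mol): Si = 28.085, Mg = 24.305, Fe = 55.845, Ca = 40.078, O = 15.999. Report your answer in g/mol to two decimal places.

Mg: 0.40 × 24.305 = 9.7220
Fe: 0.60 × 55.845 = 33.5070
Ca: 1 × 40.078 = 40.0780
Si: 2 × 28.085 = 56.1700
O: 6 × 15.999 = 95.9940
Summing the contributions gives the formula mass.

235.47 g/mol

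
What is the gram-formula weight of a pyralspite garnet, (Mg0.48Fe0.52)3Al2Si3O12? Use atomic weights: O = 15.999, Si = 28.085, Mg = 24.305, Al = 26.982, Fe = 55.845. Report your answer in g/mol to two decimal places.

452.32 g/mol

M = 1.44(24.305) + 1.56(55.845) + 2(26.982) + 3(28.085) + 12(15.999)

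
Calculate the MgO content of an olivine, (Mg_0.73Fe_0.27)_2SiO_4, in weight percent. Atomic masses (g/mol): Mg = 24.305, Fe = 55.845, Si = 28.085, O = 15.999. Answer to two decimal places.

Molar mass of (Mg_0.73Fe_0.27)_2SiO_4 = 1.46·24.305 + 0.54·55.845 + 1·28.085 + 4·15.999 = 157.723 g/mol.
Each formula unit contains 1.46 Mg, equivalent to 1.46/1 = 1.4600 mol MgO.
M(MgO) = 1×24.305 + 1×15.999 = 40.304 g/mol.
Mass of MgO per formula unit = 1.4600 × 40.304 = 58.844 g.
MgO wt% = 58.844 / 157.723 × 100 = 37.31%.

37.31 wt%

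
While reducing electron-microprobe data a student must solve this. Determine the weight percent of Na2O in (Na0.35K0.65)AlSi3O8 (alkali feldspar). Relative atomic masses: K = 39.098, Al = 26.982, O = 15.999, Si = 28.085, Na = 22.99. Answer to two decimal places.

3.98 wt%

Molar mass of (Na0.35K0.65)AlSi3O8 = 0.35·22.99 + 0.65·39.098 + 1·26.982 + 3·28.085 + 8·15.999 = 272.689 g/mol.
Each formula unit contains 0.35 Na, equivalent to 0.35/2 = 0.1750 mol Na2O.
M(Na2O) = 2×22.99 + 1×15.999 = 61.979 g/mol.
Mass of Na2O per formula unit = 0.1750 × 61.979 = 10.846 g.
Na2O wt% = 10.846 / 272.689 × 100 = 3.98%.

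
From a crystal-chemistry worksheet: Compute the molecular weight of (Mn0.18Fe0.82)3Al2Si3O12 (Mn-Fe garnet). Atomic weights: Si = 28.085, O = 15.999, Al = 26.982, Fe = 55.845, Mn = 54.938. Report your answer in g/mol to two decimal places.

497.25 g/mol

M = 0.54*54.938 + 2.46*55.845 + 2*26.982 + 3*28.085 + 12*15.999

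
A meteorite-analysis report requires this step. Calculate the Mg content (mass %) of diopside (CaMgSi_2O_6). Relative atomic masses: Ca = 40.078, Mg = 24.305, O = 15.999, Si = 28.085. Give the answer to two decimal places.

11.22 mass %

Formula mass = 1*40.078 + 1*24.305 + 2*28.085 + 6*15.999 = 216.547 g/mol, of which 24.305 g is Mg.
So Mg makes up 24.305/216.547 = 0.1122 of the mass, i.e. 11.22%.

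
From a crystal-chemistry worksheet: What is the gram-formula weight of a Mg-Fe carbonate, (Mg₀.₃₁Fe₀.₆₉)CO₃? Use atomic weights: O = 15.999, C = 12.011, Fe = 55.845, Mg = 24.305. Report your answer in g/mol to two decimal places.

M = 0.31×24.305 + 0.69×55.845 + 1×12.011 + 3×15.999

106.08 g/mol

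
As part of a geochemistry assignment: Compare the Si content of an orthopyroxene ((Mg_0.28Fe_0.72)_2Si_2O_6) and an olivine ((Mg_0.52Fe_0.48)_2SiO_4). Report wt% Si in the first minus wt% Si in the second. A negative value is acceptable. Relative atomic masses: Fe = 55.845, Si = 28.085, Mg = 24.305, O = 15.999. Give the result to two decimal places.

First mineral: 56.170 g Si in 246.192 g formula = 22.82 wt% Si.
Second mineral: 28.085 g Si in 170.969 g formula = 16.43 wt% Si.
22.82% − 16.43% gives a difference of 6.39 percentage points.

6.39 percentage points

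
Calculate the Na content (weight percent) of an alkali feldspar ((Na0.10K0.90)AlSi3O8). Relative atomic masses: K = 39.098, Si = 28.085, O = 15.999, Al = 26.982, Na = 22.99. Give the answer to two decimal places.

0.83 weight percent

M((Na0.10K0.90)AlSi3O8) = 276.716 g/mol.
Na contributes 0.10 × 22.99 = 2.299 g per mole.
2.299/276.716 = 0.0083 → 0.83%.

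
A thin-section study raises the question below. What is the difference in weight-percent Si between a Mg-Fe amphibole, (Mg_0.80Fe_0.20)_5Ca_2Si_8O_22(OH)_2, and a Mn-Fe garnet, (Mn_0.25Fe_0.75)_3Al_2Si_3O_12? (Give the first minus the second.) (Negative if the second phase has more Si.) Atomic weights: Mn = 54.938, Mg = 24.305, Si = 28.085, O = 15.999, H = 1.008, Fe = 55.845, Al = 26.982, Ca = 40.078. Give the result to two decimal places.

First mineral: 224.680 g Si in 843.893 g formula = 26.62 wt% Si.
Second mineral: 84.255 g Si in 497.062 g formula = 16.95 wt% Si.
26.62% − 16.95% gives a difference of 9.67 percentage points.

9.67 percentage points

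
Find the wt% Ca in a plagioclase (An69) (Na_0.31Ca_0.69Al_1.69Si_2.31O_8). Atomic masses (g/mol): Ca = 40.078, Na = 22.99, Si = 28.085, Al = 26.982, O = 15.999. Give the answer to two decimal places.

10.12 mass %

Molar mass of Na_0.31Ca_0.69Al_1.69Si_2.31O_8: 0.31×22.99 + 0.69×40.078 + 1.69×26.982 + 2.31×28.085 + 8×15.999 = 273.249 g/mol.
Mass of Ca per formula unit: 0.69 × 40.078 = 27.654 g.
Weight fraction Ca = 27.654 / 273.249 = 0.1012.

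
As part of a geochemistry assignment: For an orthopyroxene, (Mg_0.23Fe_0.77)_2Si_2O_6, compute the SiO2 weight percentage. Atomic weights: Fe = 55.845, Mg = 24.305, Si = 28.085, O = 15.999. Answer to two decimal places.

Molar mass of (Mg_0.23Fe_0.77)_2Si_2O_6 = 0.46·24.305 + 1.54·55.845 + 2·28.085 + 6·15.999 = 249.346 g/mol.
Each formula unit contains 2 Si, equivalent to 2/1 = 2.0000 mol SiO2.
M(SiO2) = 1×28.085 + 2×15.999 = 60.083 g/mol.
Mass of SiO2 per formula unit = 2.0000 × 60.083 = 120.166 g.
SiO2 wt% = 120.166 / 249.346 × 100 = 48.19%.

48.19 wt%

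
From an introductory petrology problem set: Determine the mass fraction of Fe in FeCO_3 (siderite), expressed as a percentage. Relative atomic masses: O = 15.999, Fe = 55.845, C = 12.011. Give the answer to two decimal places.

M(FeCO_3) = 115.853 g/mol.
Fe contributes 1 × 55.845 = 55.845 g per mole.
55.845/115.853 = 0.4820 → 48.20%.

48.20 weight percent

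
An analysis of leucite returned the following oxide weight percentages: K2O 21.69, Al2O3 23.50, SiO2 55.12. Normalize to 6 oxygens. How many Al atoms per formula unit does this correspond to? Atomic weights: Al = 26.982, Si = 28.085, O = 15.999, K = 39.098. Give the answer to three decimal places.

K2O: 21.69/94.195 = 0.23027 mol → 0.46054 mol K, 0.23027 mol O.
Al2O3: 23.50/101.961 = 0.23048 mol → 0.46096 mol Al, 0.69144 mol O.
SiO2: 55.12/60.083 = 0.91740 mol → 0.91740 mol Si, 1.83480 mol O.
Total oxygen = 2.75651 mol. Normalization factor = 6/2.75651 = 2.17667.
Al per 6 O = 0.46096 × 2.17667 = 1.003.

1.003 Al apfu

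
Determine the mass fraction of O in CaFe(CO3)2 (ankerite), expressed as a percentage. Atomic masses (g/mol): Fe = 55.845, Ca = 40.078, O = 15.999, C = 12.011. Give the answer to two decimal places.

M(CaFe(CO3)2) = 215.939 g/mol.
O contributes 6 × 15.999 = 95.994 g per mole.
95.994/215.939 = 0.4445 → 44.45%.

44.45 wt%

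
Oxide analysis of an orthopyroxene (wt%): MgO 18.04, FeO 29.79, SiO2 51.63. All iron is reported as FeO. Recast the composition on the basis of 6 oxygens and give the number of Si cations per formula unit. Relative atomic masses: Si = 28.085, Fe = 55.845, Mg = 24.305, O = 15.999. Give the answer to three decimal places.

1.998 Si apfu

MgO: 18.04/40.304 = 0.44760 mol → 0.44760 mol Mg, 0.44760 mol O.
FeO: 29.79/71.844 = 0.41465 mol → 0.41465 mol Fe, 0.41465 mol O.
SiO2: 51.63/60.083 = 0.85931 mol → 0.85931 mol Si, 1.71862 mol O.
Total oxygen = 2.58087 mol. Normalization factor = 6/2.58087 = 2.32480.
Si per 6 O = 0.85931 × 2.32480 = 1.998.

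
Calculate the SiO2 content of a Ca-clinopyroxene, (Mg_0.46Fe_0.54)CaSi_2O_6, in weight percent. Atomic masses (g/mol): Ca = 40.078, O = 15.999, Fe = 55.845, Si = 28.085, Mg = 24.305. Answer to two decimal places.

51.45 wt%

Molar mass of (Mg_0.46Fe_0.54)CaSi_2O_6 = 0.46·24.305 + 0.54·55.845 + 1·40.078 + 2·28.085 + 6·15.999 = 233.579 g/mol.
Each formula unit contains 2 Si, equivalent to 2/1 = 2.0000 mol SiO2.
M(SiO2) = 1×28.085 + 2×15.999 = 60.083 g/mol.
Mass of SiO2 per formula unit = 2.0000 × 60.083 = 120.166 g.
SiO2 wt% = 120.166 / 233.579 × 100 = 51.45%.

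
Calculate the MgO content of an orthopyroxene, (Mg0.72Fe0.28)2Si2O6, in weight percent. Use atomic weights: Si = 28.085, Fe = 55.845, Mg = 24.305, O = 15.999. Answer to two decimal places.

M((Mg0.72Fe0.28)2Si2O6) = 218.436 g/mol; M(MgO) = 40.304 g/mol.
Moles MgO per formula unit = 1.44 Mg ÷ 1 = 1.4400.
MgO fraction = (1.4400 × 40.304) / 218.436 = 58.038/218.436 = 0.2657.

26.57 wt%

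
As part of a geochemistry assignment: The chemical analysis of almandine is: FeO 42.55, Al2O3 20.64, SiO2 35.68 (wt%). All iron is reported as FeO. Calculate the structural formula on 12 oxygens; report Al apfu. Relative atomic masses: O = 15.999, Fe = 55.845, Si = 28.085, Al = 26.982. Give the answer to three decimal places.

2.035 Al apfu

42.55 wt% FeO ÷ 71.844 g/mol = 0.59226 mol, giving 0.59226 Fe and 0.59226 O.
20.64 wt% Al2O3 ÷ 101.961 g/mol = 0.20243 mol, giving 0.40486 Al and 0.60729 O.
35.68 wt% SiO2 ÷ 60.083 g/mol = 0.59385 mol, giving 0.59385 Si and 1.18770 O.
Oxygen sums to 2.38725; scaling by 12/2.38725 = 5.02670 puts the formula on 12 O.
Al: 0.40486 × 5.02670 = 2.035 atoms per formula unit.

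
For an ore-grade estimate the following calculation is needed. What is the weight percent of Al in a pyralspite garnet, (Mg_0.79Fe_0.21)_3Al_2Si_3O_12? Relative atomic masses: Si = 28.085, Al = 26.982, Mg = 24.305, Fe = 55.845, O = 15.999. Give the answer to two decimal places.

12.76 wt%

M((Mg_0.79Fe_0.21)_3Al_2Si_3O_12) = 422.992 g/mol.
Al contributes 2 × 26.982 = 53.964 g per mole.
53.964/422.992 = 0.1276 → 12.76%.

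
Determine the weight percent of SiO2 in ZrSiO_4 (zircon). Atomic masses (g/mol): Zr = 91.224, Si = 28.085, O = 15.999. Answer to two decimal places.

32.78 wt%

M(ZrSiO_4) = 183.305 g/mol; M(SiO2) = 60.083 g/mol.
Moles SiO2 per formula unit = 1 Si ÷ 1 = 1.0000.
SiO2 fraction = (1.0000 × 60.083) / 183.305 = 60.083/183.305 = 0.3278.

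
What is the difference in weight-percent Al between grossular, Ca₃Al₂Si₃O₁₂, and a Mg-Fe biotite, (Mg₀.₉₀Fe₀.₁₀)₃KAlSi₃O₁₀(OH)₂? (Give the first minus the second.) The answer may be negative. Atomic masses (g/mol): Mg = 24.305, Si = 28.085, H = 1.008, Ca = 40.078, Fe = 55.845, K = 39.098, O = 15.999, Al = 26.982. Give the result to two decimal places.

5.66 percentage points

First mineral: 53.964 g Al in 450.441 g formula = 11.98 wt% Al.
Second mineral: 26.982 g Al in 426.716 g formula = 6.32 wt% Al.
11.98% − 6.32% gives a difference of 5.66 percentage points.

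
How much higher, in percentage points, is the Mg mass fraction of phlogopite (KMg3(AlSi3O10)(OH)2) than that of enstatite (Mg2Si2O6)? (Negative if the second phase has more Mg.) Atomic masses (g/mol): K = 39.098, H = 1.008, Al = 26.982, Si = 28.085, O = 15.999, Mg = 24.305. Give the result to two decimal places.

First mineral: 72.915 g Mg in 417.254 g formula = 17.47 wt% Mg.
Second mineral: 48.610 g Mg in 200.774 g formula = 24.21 wt% Mg.
17.47% − 24.21% gives a difference of -6.74 percentage points.

-6.74 percentage points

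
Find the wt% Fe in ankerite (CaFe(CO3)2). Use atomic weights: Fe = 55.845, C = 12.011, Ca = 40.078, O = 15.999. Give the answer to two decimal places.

25.86 wt%

M(CaFe(CO3)2) = 215.939 g/mol.
Fe contributes 1 × 55.845 = 55.845 g per mole.
55.845/215.939 = 0.2586 → 25.86%.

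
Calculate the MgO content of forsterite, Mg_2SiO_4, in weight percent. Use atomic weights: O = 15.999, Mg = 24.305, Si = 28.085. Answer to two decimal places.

57.29 wt%

Formula mass = 140.691 g/mol.
2 Mg → 2.0000 mol MgO per formula unit; M(MgO) = 40.304, so MgO mass = 80.608 g.
80.608/140.691 × 100 = 57.29 wt%.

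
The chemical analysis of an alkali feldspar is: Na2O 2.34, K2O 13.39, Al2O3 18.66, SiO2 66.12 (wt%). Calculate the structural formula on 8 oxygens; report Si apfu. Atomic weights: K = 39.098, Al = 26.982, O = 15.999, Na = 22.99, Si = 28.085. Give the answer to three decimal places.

3.005 Si apfu

Na2O: 2.34/61.979 = 0.03775 mol → 0.07550 mol Na, 0.03775 mol O.
K2O: 13.39/94.195 = 0.14215 mol → 0.28430 mol K, 0.14215 mol O.
Al2O3: 18.66/101.961 = 0.18301 mol → 0.36602 mol Al, 0.54903 mol O.
SiO2: 66.12/60.083 = 1.10048 mol → 1.10048 mol Si, 2.20096 mol O.
Total oxygen = 2.92989 mol. Normalization factor = 8/2.92989 = 2.73048.
Si per 8 O = 1.10048 × 2.73048 = 3.005.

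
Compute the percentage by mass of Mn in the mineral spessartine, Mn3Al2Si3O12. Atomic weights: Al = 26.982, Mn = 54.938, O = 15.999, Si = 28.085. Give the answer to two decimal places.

33.29 mass %

Molar mass of Mn3Al2Si3O12: 3×54.938 + 2×26.982 + 3×28.085 + 12×15.999 = 495.021 g/mol.
Mass of Mn per formula unit: 3 × 54.938 = 164.814 g.
Weight fraction Mn = 164.814 / 495.021 = 0.3329.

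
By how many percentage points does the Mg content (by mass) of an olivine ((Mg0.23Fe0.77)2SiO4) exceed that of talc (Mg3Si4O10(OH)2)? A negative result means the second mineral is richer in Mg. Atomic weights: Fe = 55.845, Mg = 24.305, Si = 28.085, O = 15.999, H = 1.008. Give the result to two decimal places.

-13.32 percentage points

First mineral: 11.180 g Mg in 189.263 g formula = 5.91 wt% Mg.
Second mineral: 72.915 g Mg in 379.259 g formula = 19.23 wt% Mg.
5.91% − 19.23% gives a difference of -13.32 percentage points.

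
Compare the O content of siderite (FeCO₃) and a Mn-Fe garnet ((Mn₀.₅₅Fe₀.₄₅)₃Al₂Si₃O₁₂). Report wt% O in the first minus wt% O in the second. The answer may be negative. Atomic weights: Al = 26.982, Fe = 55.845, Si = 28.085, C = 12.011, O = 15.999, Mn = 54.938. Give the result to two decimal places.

O in FeCO₃: molar mass 115.853 g/mol; 3×15.999 = 47.997 g → 41.43 wt%.
O in (Mn₀.₅₅Fe₀.₄₅)₃Al₂Si₃O₁₂: molar mass 496.245 g/mol; 12×15.999 = 191.988 g → 38.69 wt%.
Difference = 41.43 − 38.69 = 2.74 percentage points.

2.74 percentage points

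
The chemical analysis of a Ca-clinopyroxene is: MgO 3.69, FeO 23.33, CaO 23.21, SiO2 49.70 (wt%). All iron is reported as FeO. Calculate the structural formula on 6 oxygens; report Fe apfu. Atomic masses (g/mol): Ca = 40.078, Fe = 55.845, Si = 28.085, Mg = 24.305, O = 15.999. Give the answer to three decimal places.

3.69 wt% MgO ÷ 40.304 g/mol = 0.09155 mol, giving 0.09155 Mg and 0.09155 O.
23.33 wt% FeO ÷ 71.844 g/mol = 0.32473 mol, giving 0.32473 Fe and 0.32473 O.
23.21 wt% CaO ÷ 56.077 g/mol = 0.41390 mol, giving 0.41390 Ca and 0.41390 O.
49.70 wt% SiO2 ÷ 60.083 g/mol = 0.82719 mol, giving 0.82719 Si and 1.65438 O.
Oxygen sums to 2.48456; scaling by 6/2.48456 = 2.41491 puts the formula on 6 O.
Fe: 0.32473 × 2.41491 = 0.784 atoms per formula unit.

0.784 Fe apfu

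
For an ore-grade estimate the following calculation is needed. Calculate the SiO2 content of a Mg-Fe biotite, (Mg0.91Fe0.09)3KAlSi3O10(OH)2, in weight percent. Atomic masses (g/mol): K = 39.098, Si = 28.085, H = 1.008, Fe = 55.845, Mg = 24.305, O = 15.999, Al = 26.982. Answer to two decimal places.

42.33 wt%

Formula mass = 425.770 g/mol.
3 Si → 3.0000 mol SiO2 per formula unit; M(SiO2) = 60.083, so SiO2 mass = 180.249 g.
180.249/425.770 × 100 = 42.33 wt%.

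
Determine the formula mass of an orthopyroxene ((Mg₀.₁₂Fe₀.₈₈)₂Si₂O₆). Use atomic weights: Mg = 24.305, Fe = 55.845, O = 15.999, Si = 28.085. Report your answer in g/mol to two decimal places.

256.28 g/mol

M = 0.24·24.305 + 1.76·55.845 + 2·28.085 + 6·15.999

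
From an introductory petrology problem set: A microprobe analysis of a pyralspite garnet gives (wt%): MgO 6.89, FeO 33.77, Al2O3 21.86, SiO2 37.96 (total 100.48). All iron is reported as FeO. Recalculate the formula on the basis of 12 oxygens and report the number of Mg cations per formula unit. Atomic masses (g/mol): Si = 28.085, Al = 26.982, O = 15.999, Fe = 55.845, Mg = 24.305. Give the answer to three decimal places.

0.805 Mg apfu

MgO: 6.89/40.304 = 0.17095 mol → 0.17095 mol Mg, 0.17095 mol O.
FeO: 33.77/71.844 = 0.47005 mol → 0.47005 mol Fe, 0.47005 mol O.
Al2O3: 21.86/101.961 = 0.21440 mol → 0.42880 mol Al, 0.64320 mol O.
SiO2: 37.96/60.083 = 0.63179 mol → 0.63179 mol Si, 1.26358 mol O.
Total oxygen = 2.54778 mol. Normalization factor = 12/2.54778 = 4.70998.
Mg per 12 O = 0.17095 × 4.70998 = 0.805.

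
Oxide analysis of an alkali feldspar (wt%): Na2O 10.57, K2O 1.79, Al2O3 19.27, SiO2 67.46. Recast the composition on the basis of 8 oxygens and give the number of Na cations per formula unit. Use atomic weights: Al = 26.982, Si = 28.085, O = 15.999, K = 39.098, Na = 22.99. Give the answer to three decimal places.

0.909 Na apfu

Na2O: 10.57/61.979 = 0.17054 mol → 0.34108 mol Na, 0.17054 mol O.
K2O: 1.79/94.195 = 0.01900 mol → 0.03800 mol K, 0.01900 mol O.
Al2O3: 19.27/101.961 = 0.18899 mol → 0.37798 mol Al, 0.56697 mol O.
SiO2: 67.46/60.083 = 1.12278 mol → 1.12278 mol Si, 2.24556 mol O.
Total oxygen = 3.00207 mol. Normalization factor = 8/3.00207 = 2.66483.
Na per 8 O = 0.34108 × 2.66483 = 0.909.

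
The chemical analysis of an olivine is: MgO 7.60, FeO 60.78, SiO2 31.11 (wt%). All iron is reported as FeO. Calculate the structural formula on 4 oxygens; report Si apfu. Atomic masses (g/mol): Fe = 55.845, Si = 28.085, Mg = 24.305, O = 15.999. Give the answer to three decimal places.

7.60 wt% MgO ÷ 40.304 g/mol = 0.18857 mol, giving 0.18857 Mg and 0.18857 O.
60.78 wt% FeO ÷ 71.844 g/mol = 0.84600 mol, giving 0.84600 Fe and 0.84600 O.
31.11 wt% SiO2 ÷ 60.083 g/mol = 0.51778 mol, giving 0.51778 Si and 1.03556 O.
Oxygen sums to 2.07013; scaling by 4/2.07013 = 1.93225 puts the formula on 4 O.
Si: 0.51778 × 1.93225 = 1.000 atoms per formula unit.

1.000 Si apfu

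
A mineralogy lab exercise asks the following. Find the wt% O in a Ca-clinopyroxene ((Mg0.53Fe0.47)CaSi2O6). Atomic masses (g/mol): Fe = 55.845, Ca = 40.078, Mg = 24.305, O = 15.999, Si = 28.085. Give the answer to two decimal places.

M((Mg0.53Fe0.47)CaSi2O6) = 231.371 g/mol.
O contributes 6 × 15.999 = 95.994 g per mole.
95.994/231.371 = 0.4149 → 41.49%.

41.49 wt%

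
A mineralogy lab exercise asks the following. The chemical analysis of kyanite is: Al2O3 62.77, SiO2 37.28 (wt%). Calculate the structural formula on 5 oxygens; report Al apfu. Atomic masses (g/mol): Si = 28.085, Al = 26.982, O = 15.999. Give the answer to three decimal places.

1.994 Al apfu

62.77 wt% Al2O3 ÷ 101.961 g/mol = 0.61563 mol, giving 1.23126 Al and 1.84689 O.
37.28 wt% SiO2 ÷ 60.083 g/mol = 0.62048 mol, giving 0.62048 Si and 1.24096 O.
Oxygen sums to 3.08785; scaling by 5/3.08785 = 1.61925 puts the formula on 5 O.
Al: 1.23126 × 1.61925 = 1.994 atoms per formula unit.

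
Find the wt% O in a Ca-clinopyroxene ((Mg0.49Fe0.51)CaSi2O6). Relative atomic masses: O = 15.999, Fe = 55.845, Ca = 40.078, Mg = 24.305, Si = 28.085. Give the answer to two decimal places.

41.26 mass %

Molar mass of (Mg0.49Fe0.51)CaSi2O6: 0.49*24.305 + 0.51*55.845 + 1*40.078 + 2*28.085 + 6*15.999 = 232.632 g/mol.
Mass of O per formula unit: 6 × 15.999 = 95.994 g.
Weight fraction O = 95.994 / 232.632 = 0.4126.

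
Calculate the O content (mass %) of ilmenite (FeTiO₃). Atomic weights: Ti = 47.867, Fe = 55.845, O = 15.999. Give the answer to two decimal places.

31.64 mass %

M(FeTiO₃) = 151.709 g/mol.
O contributes 3 × 15.999 = 47.997 g per mole.
47.997/151.709 = 0.3164 → 31.64%.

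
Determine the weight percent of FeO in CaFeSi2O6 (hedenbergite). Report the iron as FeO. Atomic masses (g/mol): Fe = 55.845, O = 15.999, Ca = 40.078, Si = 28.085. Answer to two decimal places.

28.96 wt%

M(CaFeSi2O6) = 248.087 g/mol; M(FeO) = 71.844 g/mol.
Moles FeO per formula unit = 1 Fe ÷ 1 = 1.0000.
FeO fraction = (1.0000 × 71.844) / 248.087 = 71.844/248.087 = 0.2896.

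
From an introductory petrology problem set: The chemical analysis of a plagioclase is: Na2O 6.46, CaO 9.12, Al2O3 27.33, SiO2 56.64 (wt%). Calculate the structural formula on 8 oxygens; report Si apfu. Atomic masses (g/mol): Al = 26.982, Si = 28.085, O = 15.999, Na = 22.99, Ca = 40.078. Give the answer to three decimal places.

Na2O (M=61.979): mol = 0.10423; Na = 0.20846, O = 0.10423.
CaO (M=56.077): mol = 0.16263; Ca = 0.16263, O = 0.16263.
Al2O3 (M=101.961): mol = 0.26804; Al = 0.53608, O = 0.80412.
SiO2 (M=60.083): mol = 0.94270; Si = 0.94270, O = 1.88540.
ΣO = 2.95638; factor = 8/ΣO = 2.70601.
Si apfu = 0.94270 × 2.70601 = 2.551.

2.551 Si apfu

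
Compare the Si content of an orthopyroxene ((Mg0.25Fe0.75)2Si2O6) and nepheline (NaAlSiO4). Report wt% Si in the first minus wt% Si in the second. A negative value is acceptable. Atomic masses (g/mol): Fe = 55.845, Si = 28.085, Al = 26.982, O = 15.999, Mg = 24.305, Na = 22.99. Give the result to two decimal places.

First mineral: 56.170 g Si in 248.084 g formula = 22.64 wt% Si.
Second mineral: 28.085 g Si in 142.053 g formula = 19.77 wt% Si.
22.64% − 19.77% gives a difference of 2.87 percentage points.

2.87 percentage points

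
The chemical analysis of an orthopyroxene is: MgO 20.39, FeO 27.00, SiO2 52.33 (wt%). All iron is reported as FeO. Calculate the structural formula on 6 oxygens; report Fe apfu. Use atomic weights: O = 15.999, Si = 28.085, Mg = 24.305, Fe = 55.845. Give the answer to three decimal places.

MgO (M=40.304): mol = 0.50591; Mg = 0.50591, O = 0.50591.
FeO (M=71.844): mol = 0.37581; Fe = 0.37581, O = 0.37581.
SiO2 (M=60.083): mol = 0.87096; Si = 0.87096, O = 1.74192.
ΣO = 2.62364; factor = 6/ΣO = 2.28690.
Fe apfu = 0.37581 × 2.28690 = 0.859.

0.859 Fe apfu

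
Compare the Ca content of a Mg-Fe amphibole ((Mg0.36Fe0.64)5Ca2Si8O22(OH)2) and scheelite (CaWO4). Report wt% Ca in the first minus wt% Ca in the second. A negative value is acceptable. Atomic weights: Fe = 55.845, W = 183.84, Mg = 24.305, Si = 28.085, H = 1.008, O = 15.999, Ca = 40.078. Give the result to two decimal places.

-5.14 percentage points

First mineral: 80.156 g Ca in 913.281 g formula = 8.78 wt% Ca.
Second mineral: 40.078 g Ca in 287.914 g formula = 13.92 wt% Ca.
8.78% − 13.92% gives a difference of -5.14 percentage points.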